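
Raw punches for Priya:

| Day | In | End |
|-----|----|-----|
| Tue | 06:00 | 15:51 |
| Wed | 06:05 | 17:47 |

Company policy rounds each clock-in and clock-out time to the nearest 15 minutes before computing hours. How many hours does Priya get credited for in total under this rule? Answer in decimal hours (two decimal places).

21.50 hours

Tue: in 06:00→06:00, out 15:51→15:45; 9 h 45 min
Wed: in 06:05→06:00, out 17:47→17:45; 11 h 45 min
Total credited: 21 h 30 min.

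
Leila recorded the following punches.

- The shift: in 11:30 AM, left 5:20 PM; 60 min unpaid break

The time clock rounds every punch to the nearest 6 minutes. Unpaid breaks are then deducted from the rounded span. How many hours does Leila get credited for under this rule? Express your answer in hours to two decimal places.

The shift: in 11:30 AM→11:30 AM, out 5:20 PM→5:18 PM; 5 h 48 min − 60 min = 4 h 48 min

4.80 hours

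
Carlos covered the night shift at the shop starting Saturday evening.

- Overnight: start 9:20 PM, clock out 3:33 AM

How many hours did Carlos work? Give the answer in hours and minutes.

Overnight: 9:20 PM → midnight = 2 h 40 min; midnight → 3:33 AM = 3 h 33 min; span 6 h 13 min

6 h 13 min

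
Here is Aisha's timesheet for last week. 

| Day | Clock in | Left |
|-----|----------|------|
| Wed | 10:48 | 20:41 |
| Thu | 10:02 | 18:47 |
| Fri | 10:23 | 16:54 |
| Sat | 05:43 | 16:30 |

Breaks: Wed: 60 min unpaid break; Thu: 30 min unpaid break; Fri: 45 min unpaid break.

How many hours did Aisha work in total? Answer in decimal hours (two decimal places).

Wed: 10:48–20:41 = 9 h 53 min; less 60 min break → 8 h 53 min
Thu: 10:02–18:47 = 8 h 45 min; less 30 min break → 8 h 15 min
Fri: 10:23–16:54 = 6 h 31 min; less 45 min break → 5 h 46 min
Sat: 05:43–16:30 = 10 h 47 min
Total: 8 h 53 min + 8 h 15 min + 5 h 46 min + 10 h 47 min = 33 h 41 min.

33.68 hours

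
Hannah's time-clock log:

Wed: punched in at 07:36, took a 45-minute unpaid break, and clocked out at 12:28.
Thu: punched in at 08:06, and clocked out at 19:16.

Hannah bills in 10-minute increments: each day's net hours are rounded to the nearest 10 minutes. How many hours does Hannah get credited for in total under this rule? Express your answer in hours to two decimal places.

15.33 hours

Wed: 07:36–12:28 = 4 h 52 min − 45 min = 4 h 7 min → rounds to 4 h 10 min
Thu: 08:06–19:16 = 11 h 10 min → rounds to 11 h 10 min
Total credited: 15 h 20 min.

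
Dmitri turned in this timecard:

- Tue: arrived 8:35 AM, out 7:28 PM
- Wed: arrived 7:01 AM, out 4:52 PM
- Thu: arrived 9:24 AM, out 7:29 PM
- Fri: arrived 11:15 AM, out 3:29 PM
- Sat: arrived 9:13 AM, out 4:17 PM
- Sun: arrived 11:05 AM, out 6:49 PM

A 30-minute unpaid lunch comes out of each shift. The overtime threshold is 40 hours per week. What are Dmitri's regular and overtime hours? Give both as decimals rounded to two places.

Tue: 8:35 AM–7:28 PM = 10 h 53 min; less 30 min break → 10 h 23 min
Wed: 7:01 AM–4:52 PM = 9 h 51 min; less 30 min break → 9 h 21 min
Thu: 9:24 AM–7:29 PM = 10 h 5 min; less 30 min break → 9 h 35 min
Fri: 11:15 AM–3:29 PM = 4 h 14 min; less 30 min break → 3 h 44 min
Sat: 9:13 AM–4:17 PM = 7 h 4 min; less 30 min break → 6 h 34 min
Sun: 11:05 AM–6:49 PM = 7 h 44 min; less 30 min break → 7 h 14 min
Total worked: 46 h 51 min = 46.85 h.
Threshold 40 h → overtime 6 h 51 min, regular 40 h 0 min.

Regular 40.00 hours, overtime 6.85 hours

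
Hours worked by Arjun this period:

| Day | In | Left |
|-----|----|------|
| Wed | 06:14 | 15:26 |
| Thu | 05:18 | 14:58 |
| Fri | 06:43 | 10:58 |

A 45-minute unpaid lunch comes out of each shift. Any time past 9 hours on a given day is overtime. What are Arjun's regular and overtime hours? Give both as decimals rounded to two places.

Regular 20.87 hours, overtime 0.00 hours

Wed: 06:14–15:26 = 9 h 12 min; less 45 min break → 8 h 27 min
Thu: 05:18–14:58 = 9 h 40 min; less 45 min break → 8 h 55 min
Fri: 06:43–10:58 = 4 h 15 min; less 45 min break → 3 h 30 min
Wed reg 8 h 27 min / OT 0 h 0 min; Thu reg 8 h 55 min / OT 0 h 0 min; Fri reg 3 h 30 min / OT 0 h 0 min.
Totals: regular 20 h 52 min, overtime 0 h 0 min.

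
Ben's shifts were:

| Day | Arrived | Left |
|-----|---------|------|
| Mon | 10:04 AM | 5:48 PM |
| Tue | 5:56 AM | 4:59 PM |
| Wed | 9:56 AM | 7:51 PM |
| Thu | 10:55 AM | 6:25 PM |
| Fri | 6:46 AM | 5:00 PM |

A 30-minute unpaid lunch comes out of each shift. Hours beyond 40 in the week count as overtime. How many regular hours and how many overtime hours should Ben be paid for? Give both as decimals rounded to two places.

Mon: 10:04 AM–5:48 PM = 7 h 44 min; less 30 min break → 7 h 14 min
Tue: 5:56 AM–4:59 PM = 11 h 3 min; less 30 min break → 10 h 33 min
Wed: 9:56 AM–7:51 PM = 9 h 55 min; less 30 min break → 9 h 25 min
Thu: 10:55 AM–6:25 PM = 7 h 30 min; less 30 min break → 7 h 0 min
Fri: 6:46 AM–5:00 PM = 10 h 14 min; less 30 min break → 9 h 44 min
Total worked: 43 h 56 min = 43.93 h.
Threshold 40 h → overtime 3 h 56 min, regular 40 h 0 min.

Regular 40.00 hours, overtime 3.93 hours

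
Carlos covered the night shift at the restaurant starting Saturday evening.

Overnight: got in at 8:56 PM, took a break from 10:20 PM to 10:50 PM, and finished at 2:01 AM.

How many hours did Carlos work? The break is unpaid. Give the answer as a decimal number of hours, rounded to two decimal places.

4.58 hours

Overnight: 8:56 PM → midnight = 3 h 4 min; midnight → 2:01 AM = 2 h 1 min; span 5 h 5 min; less 30 min break → 4 h 35 min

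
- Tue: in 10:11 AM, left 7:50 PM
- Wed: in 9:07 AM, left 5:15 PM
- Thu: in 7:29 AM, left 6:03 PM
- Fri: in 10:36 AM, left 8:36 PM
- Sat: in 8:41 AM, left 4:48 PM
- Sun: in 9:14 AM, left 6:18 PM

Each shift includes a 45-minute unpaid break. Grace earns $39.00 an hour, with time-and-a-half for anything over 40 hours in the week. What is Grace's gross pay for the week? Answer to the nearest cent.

Tue: 10:11 AM–7:50 PM = 9 h 39 min; less 45 min break → 8 h 54 min
Wed: 9:07 AM–5:15 PM = 8 h 8 min; less 45 min break → 7 h 23 min
Thu: 7:29 AM–6:03 PM = 10 h 34 min; less 45 min break → 9 h 49 min
Fri: 10:36 AM–8:36 PM = 10 h 0 min; less 45 min break → 9 h 15 min
Sat: 8:41 AM–4:48 PM = 8 h 7 min; less 45 min break → 7 h 22 min
Sun: 9:14 AM–6:18 PM = 9 h 4 min; less 45 min break → 8 h 19 min
Total worked: 51 h 2 min = 3062 min.
Regular 40 h 0 min = 2400 min at $39.00/h; overtime 11 h 2 min = 662 min at $58.50/h.
Pay = (2400 × $39.00 + 662 × $58.50) ÷ 60 = $2205.45.

$2205.45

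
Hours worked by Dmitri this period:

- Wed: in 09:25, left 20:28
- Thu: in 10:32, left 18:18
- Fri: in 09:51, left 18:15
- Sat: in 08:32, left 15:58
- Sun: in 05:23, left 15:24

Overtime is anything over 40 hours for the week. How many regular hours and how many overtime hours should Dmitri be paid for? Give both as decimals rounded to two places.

Regular 40.00 hours, overtime 4.67 hours

Wed: 09:25–20:28 = 11 h 3 min
Thu: 10:32–18:18 = 7 h 46 min
Fri: 09:51–18:15 = 8 h 24 min
Sat: 08:32–15:58 = 7 h 26 min
Sun: 05:23–15:24 = 10 h 1 min
Total worked: 44 h 40 min = 44.67 h.
Threshold 40 h → overtime 4 h 40 min, regular 40 h 0 min.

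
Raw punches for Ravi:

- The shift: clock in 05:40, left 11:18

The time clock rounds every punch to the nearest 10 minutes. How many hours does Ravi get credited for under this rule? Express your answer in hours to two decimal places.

The shift: in 05:40→05:40, out 11:18→11:20; 5 h 40 min

5.67 hours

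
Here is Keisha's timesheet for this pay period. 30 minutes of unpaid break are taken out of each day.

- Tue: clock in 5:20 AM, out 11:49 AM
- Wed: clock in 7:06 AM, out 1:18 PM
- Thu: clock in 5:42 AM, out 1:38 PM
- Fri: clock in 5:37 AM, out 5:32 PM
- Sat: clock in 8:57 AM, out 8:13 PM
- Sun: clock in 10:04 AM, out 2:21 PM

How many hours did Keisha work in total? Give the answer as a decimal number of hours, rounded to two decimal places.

Tue: 5:20 AM–11:49 AM = 6 h 29 min; less 30 min break → 5 h 59 min
Wed: 7:06 AM–1:18 PM = 6 h 12 min; less 30 min break → 5 h 42 min
Thu: 5:42 AM–1:38 PM = 7 h 56 min; less 30 min break → 7 h 26 min
Fri: 5:37 AM–5:32 PM = 11 h 55 min; less 30 min break → 11 h 25 min
Sat: 8:57 AM–8:13 PM = 11 h 16 min; less 30 min break → 10 h 46 min
Sun: 10:04 AM–2:21 PM = 4 h 17 min; less 30 min break → 3 h 47 min
Total: 5 h 59 min + 5 h 42 min + 7 h 26 min + 11 h 25 min + 10 h 46 min + 3 h 47 min = 45 h 5 min.

45.08 hours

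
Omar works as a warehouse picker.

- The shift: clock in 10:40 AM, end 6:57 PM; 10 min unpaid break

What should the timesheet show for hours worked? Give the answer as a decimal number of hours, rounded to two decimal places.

8.12 hours

The shift: 10:40 AM–6:57 PM = 8 h 17 min; less 10 min break → 8 h 7 min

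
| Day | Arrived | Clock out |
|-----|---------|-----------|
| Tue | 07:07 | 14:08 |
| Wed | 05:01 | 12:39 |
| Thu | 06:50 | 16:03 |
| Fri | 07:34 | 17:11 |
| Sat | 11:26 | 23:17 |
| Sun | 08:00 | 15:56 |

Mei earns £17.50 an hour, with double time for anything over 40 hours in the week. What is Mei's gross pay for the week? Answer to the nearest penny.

Tue: 07:07–14:08 = 7 h 1 min
Wed: 05:01–12:39 = 7 h 38 min
Thu: 06:50–16:03 = 9 h 13 min
Fri: 07:34–17:11 = 9 h 37 min
Sat: 11:26–23:17 = 11 h 51 min
Sun: 08:00–15:56 = 7 h 56 min
Total worked: 53 h 16 min = 3196 min.
Regular 40 h 0 min = 2400 min at £17.50/h; overtime 13 h 16 min = 796 min at £35.00/h.
Pay = (2400 × £17.50 + 796 × £35.00) ÷ 60 = £1164.33.

£1164.33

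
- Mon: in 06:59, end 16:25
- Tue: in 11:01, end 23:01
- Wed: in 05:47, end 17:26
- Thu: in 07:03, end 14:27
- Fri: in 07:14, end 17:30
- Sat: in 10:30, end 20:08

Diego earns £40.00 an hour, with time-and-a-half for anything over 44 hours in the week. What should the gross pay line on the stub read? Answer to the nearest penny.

Mon: 06:59–16:25 = 9 h 26 min
Tue: 11:01–23:01 = 12 h 0 min
Wed: 05:47–17:26 = 11 h 39 min
Thu: 07:03–14:27 = 7 h 24 min
Fri: 07:14–17:30 = 10 h 16 min
Sat: 10:30–20:08 = 9 h 38 min
Total worked: 60 h 23 min = 3623 min.
Regular 44 h 0 min = 2640 min at £40.00/h; overtime 16 h 23 min = 983 min at £60.00/h.
Pay = (2640 × £40.00 + 983 × £60.00) ÷ 60 = £2743.00.

£2743.00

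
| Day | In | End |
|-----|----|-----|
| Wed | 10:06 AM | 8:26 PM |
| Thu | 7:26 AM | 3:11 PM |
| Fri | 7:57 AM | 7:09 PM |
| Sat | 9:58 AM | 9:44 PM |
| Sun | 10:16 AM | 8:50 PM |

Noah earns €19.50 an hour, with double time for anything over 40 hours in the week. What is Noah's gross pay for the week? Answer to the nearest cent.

Wed: 10:06 AM–8:26 PM = 10 h 20 min
Thu: 7:26 AM–3:11 PM = 7 h 45 min
Fri: 7:57 AM–7:09 PM = 11 h 12 min
Sat: 9:58 AM–9:44 PM = 11 h 46 min
Sun: 10:16 AM–8:50 PM = 10 h 34 min
Total worked: 51 h 37 min = 3097 min.
Regular 40 h 0 min = 2400 min at €19.50/h; overtime 11 h 37 min = 697 min at €39.00/h.
Pay = (2400 × €19.50 + 697 × €39.00) ÷ 60 = €1233.05.

€1233.05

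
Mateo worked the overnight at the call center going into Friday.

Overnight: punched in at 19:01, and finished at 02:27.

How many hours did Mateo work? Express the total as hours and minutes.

7 h 26 min

Overnight: 19:01 → midnight = 4 h 59 min; midnight → 02:27 = 2 h 27 min; span 7 h 26 min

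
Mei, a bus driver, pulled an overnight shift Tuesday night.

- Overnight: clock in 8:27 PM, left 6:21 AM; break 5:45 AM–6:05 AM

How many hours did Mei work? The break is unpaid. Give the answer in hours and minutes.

Overnight: 8:27 PM → midnight = 3 h 33 min; midnight → 6:21 AM = 6 h 21 min; span 9 h 54 min; less 20 min break → 9 h 34 min

9 h 34 min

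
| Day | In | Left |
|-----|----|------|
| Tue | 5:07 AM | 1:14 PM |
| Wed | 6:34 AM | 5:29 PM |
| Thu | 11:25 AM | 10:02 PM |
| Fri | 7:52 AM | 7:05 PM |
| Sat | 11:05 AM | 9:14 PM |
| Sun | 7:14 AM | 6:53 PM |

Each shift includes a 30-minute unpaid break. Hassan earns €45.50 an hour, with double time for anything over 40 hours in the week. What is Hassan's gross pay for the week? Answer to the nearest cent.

€3609.67

Tue: 5:07 AM–1:14 PM = 8 h 7 min; less 30 min break → 7 h 37 min
Wed: 6:34 AM–5:29 PM = 10 h 55 min; less 30 min break → 10 h 25 min
Thu: 11:25 AM–10:02 PM = 10 h 37 min; less 30 min break → 10 h 7 min
Fri: 7:52 AM–7:05 PM = 11 h 13 min; less 30 min break → 10 h 43 min
Sat: 11:05 AM–9:14 PM = 10 h 9 min; less 30 min break → 9 h 39 min
Sun: 7:14 AM–6:53 PM = 11 h 39 min; less 30 min break → 11 h 9 min
Total worked: 59 h 40 min = 3580 min.
Regular 40 h 0 min = 2400 min at €45.50/h; overtime 19 h 40 min = 1180 min at €91.00/h.
Pay = (2400 × €45.50 + 1180 × €91.00) ÷ 60 = €3609.67.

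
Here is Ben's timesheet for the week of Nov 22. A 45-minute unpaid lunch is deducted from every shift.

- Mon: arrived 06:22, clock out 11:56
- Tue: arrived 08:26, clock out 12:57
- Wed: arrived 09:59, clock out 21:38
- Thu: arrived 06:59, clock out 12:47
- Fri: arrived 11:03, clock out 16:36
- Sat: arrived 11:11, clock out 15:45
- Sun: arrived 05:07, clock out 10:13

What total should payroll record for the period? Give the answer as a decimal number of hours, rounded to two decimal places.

37.50 hours

Mon: 06:22–11:56 = 5 h 34 min; less 45 min break → 4 h 49 min
Tue: 08:26–12:57 = 4 h 31 min; less 45 min break → 3 h 46 min
Wed: 09:59–21:38 = 11 h 39 min; less 45 min break → 10 h 54 min
Thu: 06:59–12:47 = 5 h 48 min; less 45 min break → 5 h 3 min
Fri: 11:03–16:36 = 5 h 33 min; less 45 min break → 4 h 48 min
Sat: 11:11–15:45 = 4 h 34 min; less 45 min break → 3 h 49 min
Sun: 05:07–10:13 = 5 h 6 min; less 45 min break → 4 h 21 min
Total: 4 h 49 min + 3 h 46 min + 10 h 54 min + 5 h 3 min + 4 h 48 min + 3 h 49 min + 4 h 21 min = 37 h 30 min.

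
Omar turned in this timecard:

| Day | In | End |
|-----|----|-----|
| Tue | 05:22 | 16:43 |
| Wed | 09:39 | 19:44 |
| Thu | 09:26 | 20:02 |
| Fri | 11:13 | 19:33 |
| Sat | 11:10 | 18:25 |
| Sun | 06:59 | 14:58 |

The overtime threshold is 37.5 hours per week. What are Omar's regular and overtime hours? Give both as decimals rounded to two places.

Regular 37.50 hours, overtime 18.10 hours

Tue: 05:22–16:43 = 11 h 21 min
Wed: 09:39–19:44 = 10 h 5 min
Thu: 09:26–20:02 = 10 h 36 min
Fri: 11:13–19:33 = 8 h 20 min
Sat: 11:10–18:25 = 7 h 15 min
Sun: 06:59–14:58 = 7 h 59 min
Total worked: 55 h 36 min = 55.60 h.
Threshold 37.5 h → overtime 18 h 6 min, regular 37 h 30 min.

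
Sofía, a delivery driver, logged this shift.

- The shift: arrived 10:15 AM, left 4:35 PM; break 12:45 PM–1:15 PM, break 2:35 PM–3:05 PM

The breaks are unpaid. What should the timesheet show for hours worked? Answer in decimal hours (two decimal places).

The shift: 10:15 AM–4:35 PM = 6 h 20 min; less 60 min break → 5 h 20 min

5.33 hours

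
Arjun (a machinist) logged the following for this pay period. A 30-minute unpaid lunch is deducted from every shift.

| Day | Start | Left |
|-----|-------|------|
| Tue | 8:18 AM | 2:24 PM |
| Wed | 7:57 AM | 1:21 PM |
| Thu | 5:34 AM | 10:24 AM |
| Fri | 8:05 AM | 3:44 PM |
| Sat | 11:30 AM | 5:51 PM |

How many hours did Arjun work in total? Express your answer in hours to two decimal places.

27.83 hours

Tue: 8:18 AM–2:24 PM = 6 h 6 min; less 30 min break → 5 h 36 min
Wed: 7:57 AM–1:21 PM = 5 h 24 min; less 30 min break → 4 h 54 min
Thu: 5:34 AM–10:24 AM = 4 h 50 min; less 30 min break → 4 h 20 min
Fri: 8:05 AM–3:44 PM = 7 h 39 min; less 30 min break → 7 h 9 min
Sat: 11:30 AM–5:51 PM = 6 h 21 min; less 30 min break → 5 h 51 min
Total: 5 h 36 min + 4 h 54 min + 4 h 20 min + 7 h 9 min + 5 h 51 min = 27 h 50 min.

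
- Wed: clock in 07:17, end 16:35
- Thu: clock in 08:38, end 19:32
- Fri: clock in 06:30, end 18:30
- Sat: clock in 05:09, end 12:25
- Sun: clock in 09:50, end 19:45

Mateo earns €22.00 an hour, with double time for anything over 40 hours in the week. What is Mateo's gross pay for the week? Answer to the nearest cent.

€1292.87

Wed: 07:17–16:35 = 9 h 18 min
Thu: 08:38–19:32 = 10 h 54 min
Fri: 06:30–18:30 = 12 h 0 min
Sat: 05:09–12:25 = 7 h 16 min
Sun: 09:50–19:45 = 9 h 55 min
Total worked: 49 h 23 min = 2963 min.
Regular 40 h 0 min = 2400 min at €22.00/h; overtime 9 h 23 min = 563 min at €44.00/h.
Pay = (2400 × €22.00 + 563 × €44.00) ÷ 60 = €1292.87.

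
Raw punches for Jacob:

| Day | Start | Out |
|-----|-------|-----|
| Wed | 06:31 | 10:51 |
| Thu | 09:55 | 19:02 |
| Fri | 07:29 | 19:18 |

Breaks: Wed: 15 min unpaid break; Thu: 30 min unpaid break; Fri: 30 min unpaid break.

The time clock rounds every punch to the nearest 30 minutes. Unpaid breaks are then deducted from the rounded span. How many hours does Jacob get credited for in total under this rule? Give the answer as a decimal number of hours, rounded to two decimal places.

Wed: in 06:31→06:30, out 10:51→11:00; 4 h 30 min − 15 min = 4 h 15 min
Thu: in 09:55→10:00, out 19:02→19:00; 9 h 0 min − 30 min = 8 h 30 min
Fri: in 07:29→07:30, out 19:18→19:30; 12 h 0 min − 30 min = 11 h 30 min
Total credited: 24 h 15 min.

24.25 hours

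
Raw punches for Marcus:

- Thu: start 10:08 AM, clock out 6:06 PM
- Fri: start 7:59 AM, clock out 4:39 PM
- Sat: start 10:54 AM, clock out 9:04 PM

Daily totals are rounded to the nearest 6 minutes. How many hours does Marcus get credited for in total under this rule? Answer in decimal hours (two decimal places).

26.90 hours

Thu: 10:08 AM–6:06 PM = 7 h 58 min → rounds to 8 h 0 min
Fri: 7:59 AM–4:39 PM = 8 h 40 min → rounds to 8 h 42 min
Sat: 10:54 AM–9:04 PM = 10 h 10 min → rounds to 10 h 12 min
Total credited: 26 h 54 min.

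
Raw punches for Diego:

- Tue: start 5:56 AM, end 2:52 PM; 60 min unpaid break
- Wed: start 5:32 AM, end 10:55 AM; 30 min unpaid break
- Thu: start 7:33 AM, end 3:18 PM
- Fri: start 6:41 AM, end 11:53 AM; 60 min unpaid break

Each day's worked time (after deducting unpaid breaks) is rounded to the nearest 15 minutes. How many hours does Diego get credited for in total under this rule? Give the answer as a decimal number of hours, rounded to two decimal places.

25.00 hours

Tue: 5:56 AM–2:52 PM = 8 h 56 min − 60 min = 7 h 56 min → rounds to 8 h 0 min
Wed: 5:32 AM–10:55 AM = 5 h 23 min − 30 min = 4 h 53 min → rounds to 5 h 0 min
Thu: 7:33 AM–3:18 PM = 7 h 45 min → rounds to 7 h 45 min
Fri: 6:41 AM–11:53 AM = 5 h 12 min − 60 min = 4 h 12 min → rounds to 4 h 15 min
Total credited: 25 h 0 min.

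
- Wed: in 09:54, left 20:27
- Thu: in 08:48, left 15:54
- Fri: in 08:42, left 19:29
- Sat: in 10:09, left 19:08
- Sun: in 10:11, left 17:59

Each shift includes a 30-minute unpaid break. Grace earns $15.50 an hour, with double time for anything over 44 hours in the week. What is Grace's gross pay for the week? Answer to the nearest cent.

Wed: 09:54–20:27 = 10 h 33 min; less 30 min break → 10 h 3 min
Thu: 08:48–15:54 = 7 h 6 min; less 30 min break → 6 h 36 min
Fri: 08:42–19:29 = 10 h 47 min; less 30 min break → 10 h 17 min
Sat: 10:09–19:08 = 8 h 59 min; less 30 min break → 8 h 29 min
Sun: 10:11–17:59 = 7 h 48 min; less 30 min break → 7 h 18 min
Total worked: 42 h 43 min = 2563 min.
Regular 42 h 43 min = 2563 min at $15.50/h; overtime 0 h 0 min = 0 min at $31.00/h.
Pay = (2563 × $15.50 + 0 × $31.00) ÷ 60 = $662.11.

$662.11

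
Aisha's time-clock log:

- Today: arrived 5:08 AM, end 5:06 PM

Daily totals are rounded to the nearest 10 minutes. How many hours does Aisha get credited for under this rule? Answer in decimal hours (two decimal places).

12.00 hours

Today: 5:08 AM–5:06 PM = 11 h 58 min → rounds to 12 h 0 min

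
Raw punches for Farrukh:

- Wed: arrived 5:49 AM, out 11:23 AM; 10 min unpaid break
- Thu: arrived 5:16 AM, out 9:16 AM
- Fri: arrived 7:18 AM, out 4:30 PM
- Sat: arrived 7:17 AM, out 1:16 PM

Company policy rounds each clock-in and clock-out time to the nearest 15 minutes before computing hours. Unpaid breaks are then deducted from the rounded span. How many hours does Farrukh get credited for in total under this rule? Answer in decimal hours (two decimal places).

24.83 hours

Wed: in 5:49 AM→5:45 AM, out 11:23 AM→11:30 AM; 5 h 45 min − 10 min = 5 h 35 min
Thu: in 5:16 AM→5:15 AM, out 9:16 AM→9:15 AM; 4 h 0 min
Fri: in 7:18 AM→7:15 AM, out 4:30 PM→4:30 PM; 9 h 15 min
Sat: in 7:17 AM→7:15 AM, out 1:16 PM→1:15 PM; 6 h 0 min
Total credited: 24 h 50 min.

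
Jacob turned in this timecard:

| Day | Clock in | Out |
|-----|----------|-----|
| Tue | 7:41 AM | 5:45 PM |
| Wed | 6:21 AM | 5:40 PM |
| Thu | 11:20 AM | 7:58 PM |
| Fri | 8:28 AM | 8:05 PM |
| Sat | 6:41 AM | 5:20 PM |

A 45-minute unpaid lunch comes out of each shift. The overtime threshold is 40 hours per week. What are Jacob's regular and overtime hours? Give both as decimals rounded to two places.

Tue: 7:41 AM–5:45 PM = 10 h 4 min; less 45 min break → 9 h 19 min
Wed: 6:21 AM–5:40 PM = 11 h 19 min; less 45 min break → 10 h 34 min
Thu: 11:20 AM–7:58 PM = 8 h 38 min; less 45 min break → 7 h 53 min
Fri: 8:28 AM–8:05 PM = 11 h 37 min; less 45 min break → 10 h 52 min
Sat: 6:41 AM–5:20 PM = 10 h 39 min; less 45 min break → 9 h 54 min
Total worked: 48 h 32 min = 48.53 h.
Threshold 40 h → overtime 8 h 32 min, regular 40 h 0 min.

Regular 40.00 hours, overtime 8.53 hours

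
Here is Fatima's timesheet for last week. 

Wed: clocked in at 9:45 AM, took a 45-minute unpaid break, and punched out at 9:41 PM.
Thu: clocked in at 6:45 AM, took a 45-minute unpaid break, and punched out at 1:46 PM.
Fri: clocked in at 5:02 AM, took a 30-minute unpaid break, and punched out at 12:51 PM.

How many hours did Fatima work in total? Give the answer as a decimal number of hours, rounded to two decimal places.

Wed: 9:45 AM–9:41 PM = 11 h 56 min; less 45 min break → 11 h 11 min
Thu: 6:45 AM–1:46 PM = 7 h 1 min; less 45 min break → 6 h 16 min
Fri: 5:02 AM–12:51 PM = 7 h 49 min; less 30 min break → 7 h 19 min
Total: 11 h 11 min + 6 h 16 min + 7 h 19 min = 24 h 46 min.

24.77 hours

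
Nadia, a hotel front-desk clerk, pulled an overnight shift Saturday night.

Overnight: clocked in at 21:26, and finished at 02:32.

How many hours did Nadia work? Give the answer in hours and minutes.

Overnight: 21:26 → midnight = 2 h 34 min; midnight → 02:32 = 2 h 32 min; span 5 h 6 min

5 h 6 min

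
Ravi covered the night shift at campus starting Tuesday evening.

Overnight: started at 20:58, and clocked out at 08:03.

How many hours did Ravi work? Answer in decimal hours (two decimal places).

11.08 hours

Overnight: 20:58 → midnight = 3 h 2 min; midnight → 08:03 = 8 h 3 min; span 11 h 5 min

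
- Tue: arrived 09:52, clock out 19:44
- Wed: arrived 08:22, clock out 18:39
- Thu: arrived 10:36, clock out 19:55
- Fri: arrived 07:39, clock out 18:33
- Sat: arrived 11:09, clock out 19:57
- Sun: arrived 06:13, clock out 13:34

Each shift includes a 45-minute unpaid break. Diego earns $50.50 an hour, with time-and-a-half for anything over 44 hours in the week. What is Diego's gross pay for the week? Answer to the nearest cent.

$2829.26

Tue: 09:52–19:44 = 9 h 52 min; less 45 min break → 9 h 7 min
Wed: 08:22–18:39 = 10 h 17 min; less 45 min break → 9 h 32 min
Thu: 10:36–19:55 = 9 h 19 min; less 45 min break → 8 h 34 min
Fri: 07:39–18:33 = 10 h 54 min; less 45 min break → 10 h 9 min
Sat: 11:09–19:57 = 8 h 48 min; less 45 min break → 8 h 3 min
Sun: 06:13–13:34 = 7 h 21 min; less 45 min break → 6 h 36 min
Total worked: 52 h 1 min = 3121 min.
Regular 44 h 0 min = 2640 min at $50.50/h; overtime 8 h 1 min = 481 min at $75.75/h.
Pay = (2640 × $50.50 + 481 × $75.75) ÷ 60 = $2829.26.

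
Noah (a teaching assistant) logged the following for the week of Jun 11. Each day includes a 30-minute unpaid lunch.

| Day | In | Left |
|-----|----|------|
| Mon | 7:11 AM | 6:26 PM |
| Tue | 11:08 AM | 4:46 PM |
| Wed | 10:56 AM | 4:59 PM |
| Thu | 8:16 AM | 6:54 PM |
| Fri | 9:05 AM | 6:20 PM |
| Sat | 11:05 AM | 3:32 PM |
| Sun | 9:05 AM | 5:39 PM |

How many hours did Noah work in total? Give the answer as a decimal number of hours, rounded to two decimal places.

52.33 hours

Mon: 7:11 AM–6:26 PM = 11 h 15 min; less 30 min break → 10 h 45 min
Tue: 11:08 AM–4:46 PM = 5 h 38 min; less 30 min break → 5 h 8 min
Wed: 10:56 AM–4:59 PM = 6 h 3 min; less 30 min break → 5 h 33 min
Thu: 8:16 AM–6:54 PM = 10 h 38 min; less 30 min break → 10 h 8 min
Fri: 9:05 AM–6:20 PM = 9 h 15 min; less 30 min break → 8 h 45 min
Sat: 11:05 AM–3:32 PM = 4 h 27 min; less 30 min break → 3 h 57 min
Sun: 9:05 AM–5:39 PM = 8 h 34 min; less 30 min break → 8 h 4 min
Total: 10 h 45 min + 5 h 8 min + 5 h 33 min + 10 h 8 min + 8 h 45 min + 3 h 57 min + 8 h 4 min = 52 h 20 min.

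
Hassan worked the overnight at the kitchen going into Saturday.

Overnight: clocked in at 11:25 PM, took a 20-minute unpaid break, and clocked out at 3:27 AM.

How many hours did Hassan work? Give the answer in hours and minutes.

Overnight: 11:25 PM → midnight = 0 h 35 min; midnight → 3:27 AM = 3 h 27 min; span 4 h 2 min; less 20 min break → 3 h 42 min

3 h 42 min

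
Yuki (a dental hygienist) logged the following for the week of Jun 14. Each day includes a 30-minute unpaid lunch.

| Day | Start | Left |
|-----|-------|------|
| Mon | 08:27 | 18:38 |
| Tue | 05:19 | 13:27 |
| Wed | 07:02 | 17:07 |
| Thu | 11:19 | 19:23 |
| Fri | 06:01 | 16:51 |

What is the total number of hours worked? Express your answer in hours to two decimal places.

44.80 hours

Mon: 08:27–18:38 = 10 h 11 min; less 30 min break → 9 h 41 min
Tue: 05:19–13:27 = 8 h 8 min; less 30 min break → 7 h 38 min
Wed: 07:02–17:07 = 10 h 5 min; less 30 min break → 9 h 35 min
Thu: 11:19–19:23 = 8 h 4 min; less 30 min break → 7 h 34 min
Fri: 06:01–16:51 = 10 h 50 min; less 30 min break → 10 h 20 min
Total: 9 h 41 min + 7 h 38 min + 9 h 35 min + 7 h 34 min + 10 h 20 min = 44 h 48 min.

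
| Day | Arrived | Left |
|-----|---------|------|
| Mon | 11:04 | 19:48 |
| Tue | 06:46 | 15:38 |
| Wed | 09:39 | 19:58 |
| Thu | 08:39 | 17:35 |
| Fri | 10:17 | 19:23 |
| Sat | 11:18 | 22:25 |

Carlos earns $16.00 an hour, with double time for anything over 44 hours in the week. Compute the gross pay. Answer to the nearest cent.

$1122.13

Mon: 11:04–19:48 = 8 h 44 min
Tue: 06:46–15:38 = 8 h 52 min
Wed: 09:39–19:58 = 10 h 19 min
Thu: 08:39–17:35 = 8 h 56 min
Fri: 10:17–19:23 = 9 h 6 min
Sat: 11:18–22:25 = 11 h 7 min
Total worked: 57 h 4 min = 3424 min.
Regular 44 h 0 min = 2640 min at $16.00/h; overtime 13 h 4 min = 784 min at $32.00/h.
Pay = (2640 × $16.00 + 784 × $32.00) ÷ 60 = $1122.13.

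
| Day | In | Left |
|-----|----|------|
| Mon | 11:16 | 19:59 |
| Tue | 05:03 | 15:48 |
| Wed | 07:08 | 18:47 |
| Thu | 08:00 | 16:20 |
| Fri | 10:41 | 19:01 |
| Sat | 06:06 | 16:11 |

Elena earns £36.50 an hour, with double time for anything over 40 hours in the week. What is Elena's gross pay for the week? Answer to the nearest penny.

Mon: 11:16–19:59 = 8 h 43 min
Tue: 05:03–15:48 = 10 h 45 min
Wed: 07:08–18:47 = 11 h 39 min
Thu: 08:00–16:20 = 8 h 20 min
Fri: 10:41–19:01 = 8 h 20 min
Sat: 06:06–16:11 = 10 h 5 min
Total worked: 57 h 52 min = 3472 min.
Regular 40 h 0 min = 2400 min at £36.50/h; overtime 17 h 52 min = 1072 min at £73.00/h.
Pay = (2400 × £36.50 + 1072 × £73.00) ÷ 60 = £2764.27.

£2764.27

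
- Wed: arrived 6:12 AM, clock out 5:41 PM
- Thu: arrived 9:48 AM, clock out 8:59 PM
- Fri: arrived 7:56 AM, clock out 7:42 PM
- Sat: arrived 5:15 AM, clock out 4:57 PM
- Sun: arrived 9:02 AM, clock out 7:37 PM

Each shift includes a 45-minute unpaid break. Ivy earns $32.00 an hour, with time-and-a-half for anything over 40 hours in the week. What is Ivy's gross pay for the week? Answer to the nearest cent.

$1902.40

Wed: 6:12 AM–5:41 PM = 11 h 29 min; less 45 min break → 10 h 44 min
Thu: 9:48 AM–8:59 PM = 11 h 11 min; less 45 min break → 10 h 26 min
Fri: 7:56 AM–7:42 PM = 11 h 46 min; less 45 min break → 11 h 1 min
Sat: 5:15 AM–4:57 PM = 11 h 42 min; less 45 min break → 10 h 57 min
Sun: 9:02 AM–7:37 PM = 10 h 35 min; less 45 min break → 9 h 50 min
Total worked: 52 h 58 min = 3178 min.
Regular 40 h 0 min = 2400 min at $32.00/h; overtime 12 h 58 min = 778 min at $48.00/h.
Pay = (2400 × $32.00 + 778 × $48.00) ÷ 60 = $1902.40.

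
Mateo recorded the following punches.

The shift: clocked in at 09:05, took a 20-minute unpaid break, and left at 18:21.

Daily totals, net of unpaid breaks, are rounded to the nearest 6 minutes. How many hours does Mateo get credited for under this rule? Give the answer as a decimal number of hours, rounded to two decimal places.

8.90 hours

The shift: 09:05–18:21 = 9 h 16 min − 20 min = 8 h 56 min → rounds to 8 h 54 min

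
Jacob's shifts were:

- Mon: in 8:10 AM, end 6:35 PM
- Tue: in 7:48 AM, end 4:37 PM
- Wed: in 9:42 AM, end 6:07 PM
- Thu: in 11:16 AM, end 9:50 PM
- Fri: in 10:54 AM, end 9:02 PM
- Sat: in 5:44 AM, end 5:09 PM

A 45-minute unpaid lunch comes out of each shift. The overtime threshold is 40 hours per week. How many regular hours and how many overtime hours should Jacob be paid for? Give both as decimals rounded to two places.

Mon: 8:10 AM–6:35 PM = 10 h 25 min; less 45 min break → 9 h 40 min
Tue: 7:48 AM–4:37 PM = 8 h 49 min; less 45 min break → 8 h 4 min
Wed: 9:42 AM–6:07 PM = 8 h 25 min; less 45 min break → 7 h 40 min
Thu: 11:16 AM–9:50 PM = 10 h 34 min; less 45 min break → 9 h 49 min
Fri: 10:54 AM–9:02 PM = 10 h 8 min; less 45 min break → 9 h 23 min
Sat: 5:44 AM–5:09 PM = 11 h 25 min; less 45 min break → 10 h 40 min
Total worked: 55 h 16 min = 55.27 h.
Threshold 40 h → overtime 15 h 16 min, regular 40 h 0 min.

Regular 40.00 hours, overtime 15.27 hours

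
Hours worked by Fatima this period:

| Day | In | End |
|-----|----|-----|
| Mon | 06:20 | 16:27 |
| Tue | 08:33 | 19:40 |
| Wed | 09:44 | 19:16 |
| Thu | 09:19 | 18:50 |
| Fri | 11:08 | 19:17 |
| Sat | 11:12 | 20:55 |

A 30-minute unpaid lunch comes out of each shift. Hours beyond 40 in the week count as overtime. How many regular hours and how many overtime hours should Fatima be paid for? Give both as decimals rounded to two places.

Regular 40.00 hours, overtime 15.15 hours

Mon: 06:20–16:27 = 10 h 7 min; less 30 min break → 9 h 37 min
Tue: 08:33–19:40 = 11 h 7 min; less 30 min break → 10 h 37 min
Wed: 09:44–19:16 = 9 h 32 min; less 30 min break → 9 h 2 min
Thu: 09:19–18:50 = 9 h 31 min; less 30 min break → 9 h 1 min
Fri: 11:08–19:17 = 8 h 9 min; less 30 min break → 7 h 39 min
Sat: 11:12–20:55 = 9 h 43 min; less 30 min break → 9 h 13 min
Total worked: 55 h 9 min = 55.15 h.
Threshold 40 h → overtime 15 h 9 min, regular 40 h 0 min.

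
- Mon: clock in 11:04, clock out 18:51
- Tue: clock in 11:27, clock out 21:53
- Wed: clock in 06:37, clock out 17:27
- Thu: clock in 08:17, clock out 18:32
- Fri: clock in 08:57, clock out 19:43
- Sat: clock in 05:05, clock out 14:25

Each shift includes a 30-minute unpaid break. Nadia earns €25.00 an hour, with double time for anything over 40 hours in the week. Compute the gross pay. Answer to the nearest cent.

€1820.00

Mon: 11:04–18:51 = 7 h 47 min; less 30 min break → 7 h 17 min
Tue: 11:27–21:53 = 10 h 26 min; less 30 min break → 9 h 56 min
Wed: 06:37–17:27 = 10 h 50 min; less 30 min break → 10 h 20 min
Thu: 08:17–18:32 = 10 h 15 min; less 30 min break → 9 h 45 min
Fri: 08:57–19:43 = 10 h 46 min; less 30 min break → 10 h 16 min
Sat: 05:05–14:25 = 9 h 20 min; less 30 min break → 8 h 50 min
Total worked: 56 h 24 min = 3384 min.
Regular 40 h 0 min = 2400 min at €25.00/h; overtime 16 h 24 min = 984 min at €50.00/h.
Pay = (2400 × €25.00 + 984 × €50.00) ÷ 60 = €1820.00.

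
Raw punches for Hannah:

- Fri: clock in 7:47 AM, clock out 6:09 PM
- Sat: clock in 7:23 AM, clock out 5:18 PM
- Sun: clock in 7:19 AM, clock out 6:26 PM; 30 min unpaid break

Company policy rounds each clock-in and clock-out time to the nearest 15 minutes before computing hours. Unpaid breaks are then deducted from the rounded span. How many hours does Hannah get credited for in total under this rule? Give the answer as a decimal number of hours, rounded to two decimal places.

31.00 hours

Fri: in 7:47 AM→7:45 AM, out 6:09 PM→6:15 PM; 10 h 30 min
Sat: in 7:23 AM→7:30 AM, out 5:18 PM→5:15 PM; 9 h 45 min
Sun: in 7:19 AM→7:15 AM, out 6:26 PM→6:30 PM; 11 h 15 min − 30 min = 10 h 45 min
Total credited: 31 h 0 min.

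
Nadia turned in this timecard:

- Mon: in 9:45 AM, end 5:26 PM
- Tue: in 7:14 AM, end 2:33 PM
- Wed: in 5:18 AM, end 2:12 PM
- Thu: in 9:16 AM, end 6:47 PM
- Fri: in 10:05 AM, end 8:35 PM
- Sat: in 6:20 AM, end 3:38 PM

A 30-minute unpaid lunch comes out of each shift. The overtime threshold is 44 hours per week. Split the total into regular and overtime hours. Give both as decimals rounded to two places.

Mon: 9:45 AM–5:26 PM = 7 h 41 min; less 30 min break → 7 h 11 min
Tue: 7:14 AM–2:33 PM = 7 h 19 min; less 30 min break → 6 h 49 min
Wed: 5:18 AM–2:12 PM = 8 h 54 min; less 30 min break → 8 h 24 min
Thu: 9:16 AM–6:47 PM = 9 h 31 min; less 30 min break → 9 h 1 min
Fri: 10:05 AM–8:35 PM = 10 h 30 min; less 30 min break → 10 h 0 min
Sat: 6:20 AM–3:38 PM = 9 h 18 min; less 30 min break → 8 h 48 min
Total worked: 50 h 13 min = 50.22 h.
Threshold 44 h → overtime 6 h 13 min, regular 44 h 0 min.

Regular 44.00 hours, overtime 6.22 hours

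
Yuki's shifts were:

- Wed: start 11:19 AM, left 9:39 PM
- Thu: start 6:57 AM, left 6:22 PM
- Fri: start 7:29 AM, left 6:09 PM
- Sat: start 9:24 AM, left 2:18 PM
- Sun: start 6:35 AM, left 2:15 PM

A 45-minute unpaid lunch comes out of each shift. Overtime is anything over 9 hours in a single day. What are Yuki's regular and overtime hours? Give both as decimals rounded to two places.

Regular 38.07 hours, overtime 3.17 hours

Wed: 11:19 AM–9:39 PM = 10 h 20 min; less 45 min break → 9 h 35 min
Thu: 6:57 AM–6:22 PM = 11 h 25 min; less 45 min break → 10 h 40 min
Fri: 7:29 AM–6:09 PM = 10 h 40 min; less 45 min break → 9 h 55 min
Sat: 9:24 AM–2:18 PM = 4 h 54 min; less 45 min break → 4 h 9 min
Sun: 6:35 AM–2:15 PM = 7 h 40 min; less 45 min break → 6 h 55 min
Wed reg 9 h 0 min / OT 0 h 35 min; Thu reg 9 h 0 min / OT 1 h 40 min; Fri reg 9 h 0 min / OT 0 h 55 min; Sat reg 4 h 9 min / OT 0 h 0 min; Sun reg 6 h 55 min / OT 0 h 0 min.
Totals: regular 38 h 4 min, overtime 3 h 10 min.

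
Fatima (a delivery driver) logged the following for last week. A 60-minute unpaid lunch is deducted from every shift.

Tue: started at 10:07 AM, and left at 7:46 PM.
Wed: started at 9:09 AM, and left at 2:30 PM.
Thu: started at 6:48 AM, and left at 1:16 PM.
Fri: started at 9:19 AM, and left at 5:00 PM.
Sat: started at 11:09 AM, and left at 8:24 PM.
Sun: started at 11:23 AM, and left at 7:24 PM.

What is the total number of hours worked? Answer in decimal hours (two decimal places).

40.42 hours

Tue: 10:07 AM–7:46 PM = 9 h 39 min; less 60 min break → 8 h 39 min
Wed: 9:09 AM–2:30 PM = 5 h 21 min; less 60 min break → 4 h 21 min
Thu: 6:48 AM–1:16 PM = 6 h 28 min; less 60 min break → 5 h 28 min
Fri: 9:19 AM–5:00 PM = 7 h 41 min; less 60 min break → 6 h 41 min
Sat: 11:09 AM–8:24 PM = 9 h 15 min; less 60 min break → 8 h 15 min
Sun: 11:23 AM–7:24 PM = 8 h 1 min; less 60 min break → 7 h 1 min
Total: 8 h 39 min + 4 h 21 min + 5 h 28 min + 6 h 41 min + 8 h 15 min + 7 h 1 min = 40 h 25 min.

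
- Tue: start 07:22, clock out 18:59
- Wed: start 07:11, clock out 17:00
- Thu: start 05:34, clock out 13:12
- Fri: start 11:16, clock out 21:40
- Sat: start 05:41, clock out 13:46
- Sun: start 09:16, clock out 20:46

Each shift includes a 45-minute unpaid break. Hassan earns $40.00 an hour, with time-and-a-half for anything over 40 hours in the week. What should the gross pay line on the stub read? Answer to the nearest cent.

$2473.00

Tue: 07:22–18:59 = 11 h 37 min; less 45 min break → 10 h 52 min
Wed: 07:11–17:00 = 9 h 49 min; less 45 min break → 9 h 4 min
Thu: 05:34–13:12 = 7 h 38 min; less 45 min break → 6 h 53 min
Fri: 11:16–21:40 = 10 h 24 min; less 45 min break → 9 h 39 min
Sat: 05:41–13:46 = 8 h 5 min; less 45 min break → 7 h 20 min
Sun: 09:16–20:46 = 11 h 30 min; less 45 min break → 10 h 45 min
Total worked: 54 h 33 min = 3273 min.
Regular 40 h 0 min = 2400 min at $40.00/h; overtime 14 h 33 min = 873 min at $60.00/h.
Pay = (2400 × $40.00 + 873 × $60.00) ÷ 60 = $2473.00.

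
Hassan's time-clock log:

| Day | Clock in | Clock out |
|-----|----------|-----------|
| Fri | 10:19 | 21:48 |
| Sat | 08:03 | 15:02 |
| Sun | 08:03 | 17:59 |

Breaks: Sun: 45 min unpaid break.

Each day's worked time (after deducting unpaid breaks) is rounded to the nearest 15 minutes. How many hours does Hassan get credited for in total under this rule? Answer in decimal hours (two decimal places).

27.75 hours

Fri: 10:19–21:48 = 11 h 29 min → rounds to 11 h 30 min
Sat: 08:03–15:02 = 6 h 59 min → rounds to 7 h 0 min
Sun: 08:03–17:59 = 9 h 56 min − 45 min = 9 h 11 min → rounds to 9 h 15 min
Total credited: 27 h 45 min.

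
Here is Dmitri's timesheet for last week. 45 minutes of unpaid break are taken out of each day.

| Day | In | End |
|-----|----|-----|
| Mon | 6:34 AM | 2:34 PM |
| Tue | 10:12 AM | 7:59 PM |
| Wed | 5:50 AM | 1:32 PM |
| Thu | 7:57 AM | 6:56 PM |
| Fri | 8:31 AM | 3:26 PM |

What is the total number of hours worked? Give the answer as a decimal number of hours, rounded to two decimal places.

39.63 hours

Mon: 6:34 AM–2:34 PM = 8 h 0 min; less 45 min break → 7 h 15 min
Tue: 10:12 AM–7:59 PM = 9 h 47 min; less 45 min break → 9 h 2 min
Wed: 5:50 AM–1:32 PM = 7 h 42 min; less 45 min break → 6 h 57 min
Thu: 7:57 AM–6:56 PM = 10 h 59 min; less 45 min break → 10 h 14 min
Fri: 8:31 AM–3:26 PM = 6 h 55 min; less 45 min break → 6 h 10 min
Total: 7 h 15 min + 9 h 2 min + 6 h 57 min + 10 h 14 min + 6 h 10 min = 39 h 38 min.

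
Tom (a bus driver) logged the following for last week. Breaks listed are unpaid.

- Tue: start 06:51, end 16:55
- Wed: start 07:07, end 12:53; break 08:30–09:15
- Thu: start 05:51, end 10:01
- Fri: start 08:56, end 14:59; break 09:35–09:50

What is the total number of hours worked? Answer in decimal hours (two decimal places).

25.05 hours

Tue: 06:51–16:55 = 10 h 4 min
Wed: 07:07–12:53 = 5 h 46 min; less 45 min break → 5 h 1 min
Thu: 05:51–10:01 = 4 h 10 min
Fri: 08:56–14:59 = 6 h 3 min; less 15 min break → 5 h 48 min
Total: 10 h 4 min + 5 h 1 min + 4 h 10 min + 5 h 48 min = 25 h 3 min.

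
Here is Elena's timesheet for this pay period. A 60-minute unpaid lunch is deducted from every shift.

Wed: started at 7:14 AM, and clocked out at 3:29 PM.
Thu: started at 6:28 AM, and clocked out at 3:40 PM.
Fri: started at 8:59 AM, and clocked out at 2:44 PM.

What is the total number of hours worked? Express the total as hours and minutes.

20 h 12 min

Wed: 7:14 AM–3:29 PM = 8 h 15 min; less 60 min break → 7 h 15 min
Thu: 6:28 AM–3:40 PM = 9 h 12 min; less 60 min break → 8 h 12 min
Fri: 8:59 AM–2:44 PM = 5 h 45 min; less 60 min break → 4 h 45 min
Total: 7 h 15 min + 8 h 12 min + 4 h 45 min = 20 h 12 min.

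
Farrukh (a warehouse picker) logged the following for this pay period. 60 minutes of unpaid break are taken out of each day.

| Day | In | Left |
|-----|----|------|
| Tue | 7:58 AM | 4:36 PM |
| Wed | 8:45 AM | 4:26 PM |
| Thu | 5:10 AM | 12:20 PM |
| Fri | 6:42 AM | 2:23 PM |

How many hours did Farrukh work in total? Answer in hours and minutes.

Tue: 7:58 AM–4:36 PM = 8 h 38 min; less 60 min break → 7 h 38 min
Wed: 8:45 AM–4:26 PM = 7 h 41 min; less 60 min break → 6 h 41 min
Thu: 5:10 AM–12:20 PM = 7 h 10 min; less 60 min break → 6 h 10 min
Fri: 6:42 AM–2:23 PM = 7 h 41 min; less 60 min break → 6 h 41 min
Total: 7 h 38 min + 6 h 41 min + 6 h 10 min + 6 h 41 min = 27 h 10 min.

27 h 10 min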